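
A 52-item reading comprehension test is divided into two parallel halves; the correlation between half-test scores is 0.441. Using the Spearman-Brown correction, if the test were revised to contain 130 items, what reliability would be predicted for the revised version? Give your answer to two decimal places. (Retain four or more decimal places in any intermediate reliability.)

0.80

Spearman-Brown correction (n = 2): r_full = 2·0.441/(1 + 0.441) = 0.6121
Length factor from 52 to 130 items: n = 130/52 = 2.5000
r_new = n·r_full / (1 + (n − 1)·r_full) = 1.5302 / 1.9182 ≈ 0.7977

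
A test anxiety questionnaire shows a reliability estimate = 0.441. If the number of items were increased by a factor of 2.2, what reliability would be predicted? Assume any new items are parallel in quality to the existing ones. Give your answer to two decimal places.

Spearman-Brown: r_new = n·r / (1 + (n − 1)·r)
r_new = (2.2 × 0.441) / (1 + (2.2 − 1) × 0.441)
     = 0.9702 / 1.5292 = 0.6344

0.63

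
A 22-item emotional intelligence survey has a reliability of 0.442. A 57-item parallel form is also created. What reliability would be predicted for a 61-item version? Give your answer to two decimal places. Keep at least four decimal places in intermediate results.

Only the ratio of lengths matters: n = 61/22 = 2.7727
r_{61} = n·r / (1 + (n − 1)·r) = 1.2255 / 1.7835 ≈ 0.6871

0.69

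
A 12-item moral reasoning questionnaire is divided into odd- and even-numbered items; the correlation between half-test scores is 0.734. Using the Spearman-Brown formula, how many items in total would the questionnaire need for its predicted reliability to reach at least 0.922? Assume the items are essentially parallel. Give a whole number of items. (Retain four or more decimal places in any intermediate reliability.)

26

r_full = 2(0.734)/(1 + 0.734) = 0.8466
n = r_tgt(1 − r_full) / [r_full(1 − r_tgt)] = 0.922 × 0.1534 / (0.8466 × 0.078) ≈ 2.1418
Items = 2.1418 × 12 ≈ 25.70 → 26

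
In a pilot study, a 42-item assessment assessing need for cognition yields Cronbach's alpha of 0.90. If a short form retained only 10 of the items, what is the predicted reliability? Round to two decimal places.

Length ratio n = 10/42 = 0.2381
r_new = 0.2381·0.90 / [1 + (0.2381 − 1)·0.90]
r_new = 0.2143 / 0.3143 ≈ 0.6818

0.68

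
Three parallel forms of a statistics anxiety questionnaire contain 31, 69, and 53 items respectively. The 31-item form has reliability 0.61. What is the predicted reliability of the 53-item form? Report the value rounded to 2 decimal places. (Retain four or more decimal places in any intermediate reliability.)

Only the ratio of lengths matters: n = 53/31 = 1.7097
r_{53} = n·r / (1 + (n − 1)·r) = 1.0429 / 1.4329 ≈ 0.7278

0.73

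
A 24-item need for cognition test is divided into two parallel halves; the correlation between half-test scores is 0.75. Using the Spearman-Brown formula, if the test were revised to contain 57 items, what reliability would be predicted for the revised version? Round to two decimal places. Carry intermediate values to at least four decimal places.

Spearman-Brown correction (n = 2): r_full = 2·0.75/(1 + 0.75) = 0.8571
Length factor from 24 to 57 items: n = 57/24 = 2.3750
r_new = n·r_full / (1 + (n − 1)·r_full) = 2.0356 / 2.1785 ≈ 0.9344

0.93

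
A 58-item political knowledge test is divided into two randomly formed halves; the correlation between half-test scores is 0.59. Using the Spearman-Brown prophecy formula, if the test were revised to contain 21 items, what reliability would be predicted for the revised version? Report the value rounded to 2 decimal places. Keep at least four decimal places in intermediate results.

Full-test reliability from the split-half r: r_full = 2(0.59)/(1 + 0.59) = 0.7421
Then adjust to 21 items: n = 21/58 = 0.3621
r_new = n·r_full / (1 + (n − 1)·r_full) = 0.2687 / 0.5266 ≈ 0.5103

0.51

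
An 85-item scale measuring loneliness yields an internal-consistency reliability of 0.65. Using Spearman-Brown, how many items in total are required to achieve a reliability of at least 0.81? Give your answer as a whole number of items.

n = 0.81 × (1 − 0.65) / [ 0.65 × (1 − 0.81) ]
n = 0.2835 / 0.1235 ≈ 2.2955
So the test needs 2.2955 × 85 ≈ 195.12 items; rounding up, 196.

196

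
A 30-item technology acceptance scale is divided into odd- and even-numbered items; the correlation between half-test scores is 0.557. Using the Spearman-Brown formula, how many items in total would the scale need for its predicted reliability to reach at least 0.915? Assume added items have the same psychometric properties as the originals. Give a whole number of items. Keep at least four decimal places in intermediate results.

129

Corrected full-test reliability: r_full = 2 × 0.557 / (1 + 0.557) ≈ 0.7155
n = r_tgt(1 − r_full) / [r_full(1 − r_tgt)] = 0.915 × 0.2845 / (0.7155 × 0.085) ≈ 4.2803
Required items = 4.2803 × 30 = 128.41, so 129 items.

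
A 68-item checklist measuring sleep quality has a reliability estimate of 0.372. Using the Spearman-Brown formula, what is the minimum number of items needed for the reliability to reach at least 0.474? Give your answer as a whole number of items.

104

n = 0.474(1 − 0.372) / [0.372(1 − 0.474)]
  = 0.297672 / 0.195672 = 1.5213
1.5213 × 68 = 103.45 → 104 items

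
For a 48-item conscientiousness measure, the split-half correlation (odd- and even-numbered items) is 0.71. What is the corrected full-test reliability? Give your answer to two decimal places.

0.83

The full test is twice the length of either half (n = 2).
r_full = 2(0.71) / (1 + 0.71)
r_full = 1.4200 / 1.7100 ≈ 0.8304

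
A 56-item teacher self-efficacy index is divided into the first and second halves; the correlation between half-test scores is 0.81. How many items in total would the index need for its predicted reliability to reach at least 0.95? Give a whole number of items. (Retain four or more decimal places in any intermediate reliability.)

125

r_full = 2(0.81)/(1 + 0.81) = 0.8950
Solve Spearman-Brown for n: n = 0.95(1 − 0.8950) / [0.8950(1 − 0.95)] = 2.2291
Required items = 2.2291 × 56 = 124.83, so 125 items.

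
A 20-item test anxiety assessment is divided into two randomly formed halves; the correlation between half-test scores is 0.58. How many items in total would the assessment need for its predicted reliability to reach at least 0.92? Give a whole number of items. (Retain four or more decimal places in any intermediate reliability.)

r_full = 2(0.58)/(1 + 0.58) = 0.7342
n = r_tgt(1 − r_full) / [r_full(1 − r_tgt)] = 0.92 × 0.2658 / (0.7342 × 0.08) ≈ 4.1633
Items = 4.1633 × 20 ≈ 83.27 → 84

84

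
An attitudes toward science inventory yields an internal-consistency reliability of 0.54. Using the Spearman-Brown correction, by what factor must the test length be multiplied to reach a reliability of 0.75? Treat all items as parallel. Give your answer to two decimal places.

2.56

n = 0.75 × (1 − 0.54) / [ 0.54 × (1 − 0.75) ]
n = 0.3450 / 0.1350 ≈ 2.5556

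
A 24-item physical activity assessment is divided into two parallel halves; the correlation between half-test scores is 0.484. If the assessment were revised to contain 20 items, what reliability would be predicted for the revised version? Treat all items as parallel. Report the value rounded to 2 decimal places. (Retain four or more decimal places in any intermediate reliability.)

0.61

Full-test reliability from the split-half r: r_full = 2(0.484)/(1 + 0.484) = 0.6523
Length factor from 24 to 20 items: n = 20/24 = 0.8333
r_new = n·r_full / (1 + (n − 1)·r_full) = 0.5436 / 0.8913 ≈ 0.6099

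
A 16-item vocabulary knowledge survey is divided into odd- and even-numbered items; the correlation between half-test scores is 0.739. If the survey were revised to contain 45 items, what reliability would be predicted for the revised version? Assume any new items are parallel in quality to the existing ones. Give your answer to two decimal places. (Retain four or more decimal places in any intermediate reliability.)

Full-test reliability from the split-half r: r_full = 2(0.739)/(1 + 0.739) = 0.8499
Then adjust to 45 items: n = 45/16 = 2.8125
r_new = n·r_full / (1 + (n − 1)·r_full) = 2.3903 / 2.5404 ≈ 0.9409

0.94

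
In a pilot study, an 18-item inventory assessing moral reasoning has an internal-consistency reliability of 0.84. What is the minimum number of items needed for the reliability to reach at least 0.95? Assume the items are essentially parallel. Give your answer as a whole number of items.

Invert Spearman-Brown to solve for n:
n = r*(1 − r) / [ r (1 − r*) ]
n = 0.95(1 − 0.84) / [0.84(1 − 0.95)]
  = 0.1520 / 0.0420 = 3.6190
So the test needs 3.6190 × 18 ≈ 65.14 items; rounding up, 66.

66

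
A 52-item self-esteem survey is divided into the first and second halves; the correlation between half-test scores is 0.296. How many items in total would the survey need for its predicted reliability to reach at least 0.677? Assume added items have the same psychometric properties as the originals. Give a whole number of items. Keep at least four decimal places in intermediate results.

r_full = 2(0.296)/(1 + 0.296) = 0.4568
n = r_tgt(1 − r_full) / [r_full(1 − r_tgt)] = 0.677 × 0.5432 / (0.4568 × 0.323) ≈ 2.4924
Required items = 2.4924 × 52 = 129.60, so 130 items.

130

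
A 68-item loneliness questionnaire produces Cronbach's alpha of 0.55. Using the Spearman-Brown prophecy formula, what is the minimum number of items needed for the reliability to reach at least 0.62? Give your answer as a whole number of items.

Rearranging the Spearman-Brown formula for n,
n = r_target (1 − r_old) / [ r_old (1 − r_target) ]
n = [0.62 × 0.45] / [0.55 × 0.38]
n = 0.2790 / 0.2090 ≈ 1.3349
1.3349 × 68 = 90.77 → 91 items

91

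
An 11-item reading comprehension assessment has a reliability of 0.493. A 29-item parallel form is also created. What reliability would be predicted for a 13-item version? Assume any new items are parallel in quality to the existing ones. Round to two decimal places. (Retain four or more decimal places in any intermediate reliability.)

Only the ratio of lengths matters: n = 13/11 = 1.1818
r_{13} = n·r / (1 + (n − 1)·r) = 0.5826 / 1.0896 ≈ 0.5347

0.53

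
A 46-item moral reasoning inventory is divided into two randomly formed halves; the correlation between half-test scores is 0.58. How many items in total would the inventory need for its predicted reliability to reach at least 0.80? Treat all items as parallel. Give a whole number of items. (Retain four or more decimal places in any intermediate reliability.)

67

r_full = 2(0.58)/(1 + 0.58) = 0.7342
Solve Spearman-Brown for n: n = 0.80(1 − 0.7342) / [0.7342(1 − 0.80)] = 1.4481
Items = 1.4481 × 46 ≈ 66.61 → 67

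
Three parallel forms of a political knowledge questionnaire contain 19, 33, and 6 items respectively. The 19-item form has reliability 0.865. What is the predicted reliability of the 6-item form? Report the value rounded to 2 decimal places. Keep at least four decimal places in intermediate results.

Only the ratio of lengths matters: n = 6/19 = 0.3158
r_{6} = n·r / (1 + (n − 1)·r) = 0.2732 / 0.4082 ≈ 0.6693

0.67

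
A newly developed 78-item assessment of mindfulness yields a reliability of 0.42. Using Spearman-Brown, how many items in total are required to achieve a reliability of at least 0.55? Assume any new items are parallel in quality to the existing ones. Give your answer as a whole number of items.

Invert Spearman-Brown to solve for n:
n = r_target (1 − r_old) / [ r_old (1 − r_target) ]
n = 0.55(1 − 0.42) / [0.42(1 − 0.55)]
n = 0.3190 / 0.1890 ≈ 1.6878
1.6878 × 78 = 131.65 → 132 items

132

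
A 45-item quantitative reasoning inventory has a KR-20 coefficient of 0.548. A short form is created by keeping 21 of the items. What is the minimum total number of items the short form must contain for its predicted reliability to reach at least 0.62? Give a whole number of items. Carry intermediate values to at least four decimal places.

Short-form reliability: n = 21/45 = 0.4667; r_21 = n·r/(1+(n−1)r) ≈ 0.3614
Then solve for n' with r_old = 0.3614, r_target = 0.62: n' = 0.62(1 − 0.3614)/[0.3614(1 − 0.62)] = 2.8830
Items = 2.8830 × 21 ≈ 60.54 → 61

61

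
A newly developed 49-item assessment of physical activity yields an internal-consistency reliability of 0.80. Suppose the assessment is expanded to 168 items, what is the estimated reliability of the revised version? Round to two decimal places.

0.93

Length ratio n = 168/49 = 3.4286
r_new = 3.4286·0.80 / [1 + (3.4286 − 1)·0.80]
r_new = 2.7429 / 2.9429 ≈ 0.9320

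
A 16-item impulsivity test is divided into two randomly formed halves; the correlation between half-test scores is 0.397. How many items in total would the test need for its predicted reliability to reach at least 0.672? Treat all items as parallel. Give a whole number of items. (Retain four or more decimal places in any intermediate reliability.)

25

Corrected full-test reliability: r_full = 2 × 0.397 / (1 + 0.397) ≈ 0.5684
Solve Spearman-Brown for n: n = 0.672(1 − 0.5684) / [0.5684(1 − 0.672)] = 1.5557
Items = 1.5557 × 16 ≈ 24.89 → 25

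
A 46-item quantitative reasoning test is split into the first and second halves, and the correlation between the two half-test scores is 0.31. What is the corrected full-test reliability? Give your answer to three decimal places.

0.473

r_full = 2(0.31) / (1 + 0.31)
r_full = 0.6200 / 1.3100 ≈ 0.4733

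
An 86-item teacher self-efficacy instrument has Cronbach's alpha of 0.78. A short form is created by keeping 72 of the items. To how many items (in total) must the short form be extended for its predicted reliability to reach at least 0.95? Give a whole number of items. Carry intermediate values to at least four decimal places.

461

Short-form reliability: n = 72/86 = 0.8372; r_72 = n·r/(1+(n−1)r) ≈ 0.7480
Length factor from the short form to reach 0.95: n' = 0.95(1 − 0.7480) / [0.7480(1 − 0.95)] ≈ 6.4011
Total items = 6.4011 × 72 = 460.88, rounded up to 461.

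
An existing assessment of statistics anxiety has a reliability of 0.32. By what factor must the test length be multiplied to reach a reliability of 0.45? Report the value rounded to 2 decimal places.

1.74

n = 0.45 × (1 − 0.32) / [ 0.32 × (1 − 0.45) ]
  = 0.3060 / 0.1760 = 1.7386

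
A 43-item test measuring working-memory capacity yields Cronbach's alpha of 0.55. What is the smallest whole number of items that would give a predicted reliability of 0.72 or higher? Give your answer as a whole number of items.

Rearranging the Spearman-Brown formula for n,
n = r_target (1 − r_old) / [ r_old (1 − r_target) ]
n = 0.72(1 − 0.55) / [0.55(1 − 0.72)]
n = 0.3240 / 0.1540 ≈ 2.1039
2.1039 × 43 = 90.47 → 91 items

91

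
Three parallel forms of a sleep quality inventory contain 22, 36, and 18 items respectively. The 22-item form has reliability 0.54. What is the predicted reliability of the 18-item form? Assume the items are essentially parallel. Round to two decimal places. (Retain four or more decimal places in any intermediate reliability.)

0.49

Only the ratio of lengths matters: n = 18/22 = 0.8182
r_{18} = n·r / (1 + (n − 1)·r) = 0.4418 / 0.9018 ≈ 0.4899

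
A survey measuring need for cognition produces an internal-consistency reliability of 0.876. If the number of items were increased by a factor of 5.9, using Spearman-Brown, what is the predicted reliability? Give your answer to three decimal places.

0.977

Spearman-Brown: r_new = n·r / (1 + (n − 1)·r)
r_new = 5.9·0.876 / [1 + (5.9 − 1)·0.876]
     = 5.1684 / 5.2924 = 0.9766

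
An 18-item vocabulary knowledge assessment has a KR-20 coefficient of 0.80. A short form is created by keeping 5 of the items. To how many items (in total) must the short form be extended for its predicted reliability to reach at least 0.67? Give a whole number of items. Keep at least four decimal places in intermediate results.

10

Short-form reliability: n = 5/18 = 0.2778; r_5 = n·r/(1+(n−1)r) ≈ 0.5263
Length factor from the short form to reach 0.67: n' = 0.67(1 − 0.5263) / [0.5263(1 − 0.67)] ≈ 1.8274
Items = 1.8274 × 5 ≈ 9.14 → 10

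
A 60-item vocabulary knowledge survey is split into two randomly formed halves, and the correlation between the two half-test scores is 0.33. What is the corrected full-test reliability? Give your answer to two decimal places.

0.50

The full test is twice the length of either half (n = 2).
r_full = 2r_hh / (1 + r_hh) = 2 × 0.33 / (1 + 0.33)
r_full = 0.6600 / 1.3300 ≈ 0.4962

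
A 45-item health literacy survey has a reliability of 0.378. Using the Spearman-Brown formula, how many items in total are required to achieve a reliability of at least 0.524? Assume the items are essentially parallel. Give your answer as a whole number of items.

82

Rearranging the Spearman-Brown formula for n,
n = r*(1 − r) / [ r (1 − r*) ]
n = 0.524(1 − 0.378) / [0.378(1 − 0.524)]
n = 0.325928 / 0.179928 ≈ 1.8114
Items needed = n × 45 = 1.8114 × 45 ≈ 81.51 → round up to 82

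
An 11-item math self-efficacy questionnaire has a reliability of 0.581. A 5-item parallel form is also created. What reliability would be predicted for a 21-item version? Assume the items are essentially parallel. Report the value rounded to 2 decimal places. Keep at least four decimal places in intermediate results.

The 5-item form is not needed; work directly from the 11-item form with n = 21/11 = 1.9091.
r_{21} = n·r / (1 + (n − 1)·r) = 1.1092 / 1.5282 ≈ 0.7258

0.73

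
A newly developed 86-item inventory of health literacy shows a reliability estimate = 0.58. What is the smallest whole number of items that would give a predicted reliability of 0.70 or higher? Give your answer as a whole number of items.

146

Rearranging the Spearman-Brown formula for n,
n = r*(1 − r) / [ r (1 − r*) ]
n = 0.70 × (1 − 0.58) / [ 0.58 × (1 − 0.70) ]
n = 0.2940 / 0.1740 ≈ 1.6897
1.6897 × 86 = 145.31 → 146 items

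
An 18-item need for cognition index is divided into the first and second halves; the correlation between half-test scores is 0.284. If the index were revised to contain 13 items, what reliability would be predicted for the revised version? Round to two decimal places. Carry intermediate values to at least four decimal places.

Full-test reliability from the split-half r: r_full = 2(0.284)/(1 + 0.284) = 0.4424
Then adjust to 13 items: n = 13/18 = 0.7222
r_new = n·r_full / (1 + (n − 1)·r_full) = 0.3195 / 0.8771 ≈ 0.3643

0.36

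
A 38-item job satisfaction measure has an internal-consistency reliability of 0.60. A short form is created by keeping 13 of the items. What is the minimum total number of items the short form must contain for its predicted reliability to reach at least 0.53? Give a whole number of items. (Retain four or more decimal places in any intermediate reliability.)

Short-form reliability: n = 13/38 = 0.3421; r_13 = n·r/(1+(n−1)r) ≈ 0.3391
Then solve for n' with r_old = 0.3391, r_target = 0.53: n' = 0.53(1 − 0.3391)/[0.3391(1 − 0.53)] = 2.1978
Total items = 2.1978 × 13 = 28.57, rounded up to 29.

29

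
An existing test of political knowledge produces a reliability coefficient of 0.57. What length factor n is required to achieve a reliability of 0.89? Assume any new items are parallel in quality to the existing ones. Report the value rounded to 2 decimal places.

6.10

Invert Spearman-Brown to solve for n:
n = r_target (1 − r_old) / [ r_old (1 − r_target) ]
n = 0.89 × (1 − 0.57) / [ 0.57 × (1 − 0.89) ]
  = 0.3827 / 0.0627 = 6.1037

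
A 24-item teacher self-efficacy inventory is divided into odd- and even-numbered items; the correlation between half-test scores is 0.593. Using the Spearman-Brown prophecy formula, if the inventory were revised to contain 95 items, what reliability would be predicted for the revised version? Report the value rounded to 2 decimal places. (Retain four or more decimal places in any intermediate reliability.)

First correct the split-half correlation to full-test reliability: r_full = 2 × 0.593 / (1 + 0.593) ≈ 0.7445
Then adjust to 95 items: n = 95/24 = 3.9583
r_new = n·r_full / (1 + (n − 1)·r_full) = 2.9470 / 3.2025 ≈ 0.9202

0.92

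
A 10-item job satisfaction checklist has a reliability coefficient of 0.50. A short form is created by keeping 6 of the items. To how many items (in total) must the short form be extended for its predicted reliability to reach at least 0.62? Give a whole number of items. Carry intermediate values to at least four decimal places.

17

Short-form reliability: n = 6/10 = 0.6000; r_6 = n·r/(1+(n−1)r) ≈ 0.3750
Then solve for n' with r_old = 0.3750, r_target = 0.62: n' = 0.62(1 − 0.3750)/[0.3750(1 − 0.62)] = 2.7193
Total items = 2.7193 × 6 = 16.32, rounded up to 17.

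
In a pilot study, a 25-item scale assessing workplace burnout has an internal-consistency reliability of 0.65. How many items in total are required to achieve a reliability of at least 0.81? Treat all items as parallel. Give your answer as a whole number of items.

58

n = 0.81(1 − 0.65) / [0.65(1 − 0.81)]
n = 0.2835 / 0.1235 ≈ 2.2955
So the test needs 2.2955 × 25 ≈ 57.39 items; rounding up, 58.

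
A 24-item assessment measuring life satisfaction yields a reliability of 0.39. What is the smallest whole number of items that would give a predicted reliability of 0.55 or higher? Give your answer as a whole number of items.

46

Rearranging the Spearman-Brown formula for n,
n = r_target (1 − r_old) / [ r_old (1 − r_target) ]
n = 0.55(1 − 0.39) / [0.39(1 − 0.55)]
n = 0.3355 / 0.1755 ≈ 1.9117
So the test needs 1.9117 × 24 ≈ 45.88 items; rounding up, 46.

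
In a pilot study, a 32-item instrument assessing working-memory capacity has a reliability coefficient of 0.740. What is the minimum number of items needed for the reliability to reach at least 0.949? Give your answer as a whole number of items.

210

Invert Spearman-Brown to solve for n:
n = r*(1 − r) / [ r (1 − r*) ]
n = [0.949 × 0.260] / [0.740 × 0.051]
n = 0.246740 / 0.037740 ≈ 6.5379
6.5379 × 32 = 209.21 → 210 items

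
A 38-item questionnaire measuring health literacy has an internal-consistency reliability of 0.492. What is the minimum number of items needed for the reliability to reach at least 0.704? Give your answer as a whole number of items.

94

n = 0.704 × (1 − 0.492) / [ 0.492 × (1 − 0.704) ]
n = 0.357632 / 0.145632 ≈ 2.4557
Items needed = n × 38 = 2.4557 × 38 ≈ 93.32 → round up to 94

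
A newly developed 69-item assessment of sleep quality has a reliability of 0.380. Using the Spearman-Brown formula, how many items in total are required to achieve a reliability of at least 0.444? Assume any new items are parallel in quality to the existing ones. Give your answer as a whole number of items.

90

Spearman-Brown solved for the length factor n:
n = r*(1 − r) / [ r (1 − r*) ]
n = [0.444 × 0.620] / [0.380 × 0.556]
n = 0.275280 / 0.211280 ≈ 1.3029
1.3029 × 69 = 89.90 → 90 items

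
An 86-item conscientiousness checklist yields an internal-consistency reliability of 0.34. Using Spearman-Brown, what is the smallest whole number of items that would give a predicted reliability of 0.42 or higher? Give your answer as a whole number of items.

121

Rearranging the Spearman-Brown formula for n,
n = r_target (1 − r_old) / [ r_old (1 − r_target) ]
n = [0.42 × 0.66] / [0.34 × 0.58]
n = 0.2772 / 0.1972 ≈ 1.4057
1.4057 × 86 = 120.89 → 121 items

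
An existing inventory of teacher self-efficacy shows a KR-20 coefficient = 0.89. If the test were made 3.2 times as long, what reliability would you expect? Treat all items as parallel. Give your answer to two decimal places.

0.96

r_new = 3.2·0.89 / [1 + (3.2 − 1)·0.89]
     = 2.8480 / 2.9580 = 0.9628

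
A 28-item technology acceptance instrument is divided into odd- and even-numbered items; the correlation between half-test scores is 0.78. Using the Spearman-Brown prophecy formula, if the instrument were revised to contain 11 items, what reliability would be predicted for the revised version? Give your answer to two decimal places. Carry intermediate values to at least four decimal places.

0.74

Full-test reliability from the split-half r: r_full = 2(0.78)/(1 + 0.78) = 0.8764
Then adjust to 11 items: n = 11/28 = 0.3929
r_new = n·r_full / (1 + (n − 1)·r_full) = 0.3443 / 0.4679 ≈ 0.7358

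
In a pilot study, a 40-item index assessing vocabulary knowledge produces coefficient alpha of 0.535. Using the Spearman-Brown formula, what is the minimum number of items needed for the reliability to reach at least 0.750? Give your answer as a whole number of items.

105

n = [0.750 × 0.465] / [0.535 × 0.250]
  = 0.348750 / 0.133750 = 2.6075
2.6075 × 40 = 104.30 → 105 items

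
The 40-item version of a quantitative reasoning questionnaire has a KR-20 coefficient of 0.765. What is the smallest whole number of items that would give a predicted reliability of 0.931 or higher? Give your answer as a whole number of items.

n = 0.931(1 − 0.765) / [0.765(1 − 0.931)]
n = 0.218785 / 0.052785 ≈ 4.1448
4.1448 × 40 = 165.79 → 166 items

166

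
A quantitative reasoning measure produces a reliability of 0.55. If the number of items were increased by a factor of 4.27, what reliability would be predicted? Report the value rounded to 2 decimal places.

Spearman-Brown: r_new = n·r / (1 + (n − 1)·r)
r_new = 4.27·0.55 / [1 + (4.27 − 1)·0.55]
r_new = 2.3485 / 2.7985 ≈ 0.8392

0.84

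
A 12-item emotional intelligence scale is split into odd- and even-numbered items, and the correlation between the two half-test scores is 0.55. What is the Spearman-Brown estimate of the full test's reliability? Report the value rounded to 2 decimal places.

r_full = 2(0.55) / (1 + 0.55)
       = 1.1000 / 1.5500 = 0.7097

0.71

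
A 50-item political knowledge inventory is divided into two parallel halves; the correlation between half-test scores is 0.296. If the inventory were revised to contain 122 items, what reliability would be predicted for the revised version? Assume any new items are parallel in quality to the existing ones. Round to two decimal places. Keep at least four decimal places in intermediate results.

0.67

Spearman-Brown correction (n = 2): r_full = 2·0.296/(1 + 0.296) = 0.4568
Then adjust to 122 items: n = 122/50 = 2.4400
r_new = n·r_full / (1 + (n − 1)·r_full) = 1.1146 / 1.6578 ≈ 0.6723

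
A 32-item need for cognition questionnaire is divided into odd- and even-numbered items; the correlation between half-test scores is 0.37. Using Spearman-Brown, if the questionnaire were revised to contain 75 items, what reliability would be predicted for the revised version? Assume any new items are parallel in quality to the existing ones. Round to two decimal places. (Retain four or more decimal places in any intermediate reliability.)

Full-test reliability from the split-half r: r_full = 2(0.37)/(1 + 0.37) = 0.5401
Length factor from 32 to 75 items: n = 75/32 = 2.3438
r_new = n·r_full / (1 + (n − 1)·r_full) = 1.2659 / 1.7258 ≈ 0.7335

0.73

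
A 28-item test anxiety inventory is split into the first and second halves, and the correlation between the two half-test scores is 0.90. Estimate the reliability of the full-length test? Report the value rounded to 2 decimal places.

0.95

Each half is half the length of the full test, so the full test is n = 2 times a half.
r_full = 2r_hh / (1 + r_hh) = 2 × 0.90 / (1 + 0.90)
r_full = 1.8000 / 1.9000 ≈ 0.9474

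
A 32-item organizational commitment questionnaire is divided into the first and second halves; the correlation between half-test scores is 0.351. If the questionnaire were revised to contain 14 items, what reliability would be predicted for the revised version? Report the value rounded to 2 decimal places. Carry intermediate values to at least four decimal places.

0.32

Full-test reliability from the split-half r: r_full = 2(0.351)/(1 + 0.351) = 0.5196
Then adjust to 14 items: n = 14/32 = 0.4375
r_new = n·r_full / (1 + (n − 1)·r_full) = 0.2273 / 0.7077 ≈ 0.3212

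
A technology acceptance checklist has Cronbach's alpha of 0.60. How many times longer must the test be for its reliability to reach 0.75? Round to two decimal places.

2.00

n = 0.75 × (1 − 0.60) / [ 0.60 × (1 − 0.75) ]
  = 0.3000 / 0.1500 = 2.0000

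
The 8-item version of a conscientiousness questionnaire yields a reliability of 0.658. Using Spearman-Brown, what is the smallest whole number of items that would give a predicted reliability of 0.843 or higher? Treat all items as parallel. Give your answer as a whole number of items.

n = [0.843 × 0.342] / [0.658 × 0.157]
  = 0.288306 / 0.103306 = 2.7908
2.7908 × 8 = 22.33 → 23 items

23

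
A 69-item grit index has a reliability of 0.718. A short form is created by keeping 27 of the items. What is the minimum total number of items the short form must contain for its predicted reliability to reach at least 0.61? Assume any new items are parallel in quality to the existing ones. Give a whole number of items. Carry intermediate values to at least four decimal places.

43

Short-form reliability: n = 27/69 = 0.3913; r_27 = n·r/(1+(n−1)r) ≈ 0.4991
Then solve for n' with r_old = 0.4991, r_target = 0.61: n' = 0.61(1 − 0.4991)/[0.4991(1 − 0.61)] = 1.5697
Items = 1.5697 × 27 ≈ 42.38 → 43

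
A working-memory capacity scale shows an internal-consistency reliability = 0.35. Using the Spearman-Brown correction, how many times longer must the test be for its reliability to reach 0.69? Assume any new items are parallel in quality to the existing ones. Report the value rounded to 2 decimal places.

4.13

n = 0.69(1 − 0.35) / [0.35(1 − 0.69)]
n = 0.4485 / 0.1085 ≈ 4.1336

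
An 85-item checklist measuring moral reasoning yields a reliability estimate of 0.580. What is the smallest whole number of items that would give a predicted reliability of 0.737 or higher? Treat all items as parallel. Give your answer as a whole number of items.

Rearranging the Spearman-Brown formula for n,
n = r*(1 − r) / [ r (1 − r*) ]
n = [0.737 × 0.420] / [0.580 × 0.263]
  = 0.309540 / 0.152540 = 2.0292
2.0292 × 85 = 172.48 → 173 items

173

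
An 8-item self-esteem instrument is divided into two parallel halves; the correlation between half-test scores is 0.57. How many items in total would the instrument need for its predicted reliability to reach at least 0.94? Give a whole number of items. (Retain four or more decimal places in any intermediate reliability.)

48

Corrected full-test reliability: r_full = 2 × 0.57 / (1 + 0.57) ≈ 0.7261
n = r_tgt(1 − r_full) / [r_full(1 − r_tgt)] = 0.94 × 0.2739 / (0.7261 × 0.06) ≈ 5.9098
Required items = 5.9098 × 8 = 47.28, so 48 items.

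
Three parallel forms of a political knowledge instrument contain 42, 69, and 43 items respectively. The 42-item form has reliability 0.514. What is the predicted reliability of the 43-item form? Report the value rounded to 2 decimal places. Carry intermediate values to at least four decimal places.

0.52

The 69-item form is not needed; work directly from the 42-item form with n = 43/42 = 1.0238.
r_{43} = n·r / (1 + (n − 1)·r) = 0.5262 / 1.0122 ≈ 0.5199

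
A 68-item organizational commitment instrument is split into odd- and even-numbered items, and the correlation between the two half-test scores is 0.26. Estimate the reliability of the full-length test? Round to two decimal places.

0.41

r_full = 2(0.26) / (1 + 0.26)
       = 0.5200 / 1.2600 = 0.4127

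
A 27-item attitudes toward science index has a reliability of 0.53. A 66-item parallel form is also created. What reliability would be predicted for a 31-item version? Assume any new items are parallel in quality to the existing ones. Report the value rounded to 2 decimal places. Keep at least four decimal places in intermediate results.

0.56

The 66-item form is not needed; work directly from the 27-item form with n = 31/27 = 1.1481.
r_{31} = n·r / (1 + (n − 1)·r) = 0.6085 / 1.0785 ≈ 0.5642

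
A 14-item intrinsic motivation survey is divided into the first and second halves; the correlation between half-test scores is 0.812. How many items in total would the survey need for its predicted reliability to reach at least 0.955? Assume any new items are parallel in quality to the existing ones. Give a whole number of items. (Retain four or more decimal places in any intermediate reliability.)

r_full = 2(0.812)/(1 + 0.812) = 0.8962
n = r_tgt(1 − r_full) / [r_full(1 − r_tgt)] = 0.955 × 0.1038 / (0.8962 × 0.045) ≈ 2.4580
Items = 2.4580 × 14 ≈ 34.41 → 35

35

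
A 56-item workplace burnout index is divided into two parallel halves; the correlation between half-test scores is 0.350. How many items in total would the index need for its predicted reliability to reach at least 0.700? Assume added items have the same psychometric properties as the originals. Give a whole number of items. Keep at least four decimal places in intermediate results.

122

r_full = 2(0.350)/(1 + 0.350) = 0.5185
Solve Spearman-Brown for n: n = 0.700(1 − 0.5185) / [0.5185(1 − 0.700)] = 2.1668
Items = 2.1668 × 56 ≈ 121.34 → 122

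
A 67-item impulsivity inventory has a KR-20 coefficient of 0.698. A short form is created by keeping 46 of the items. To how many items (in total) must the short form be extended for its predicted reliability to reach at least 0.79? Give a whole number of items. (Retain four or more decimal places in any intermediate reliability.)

First, r for the 46-item form: n = 46/67 = 0.6866, so r_46 = 0.6866·0.698/(1 + (0.6866 − 1)·0.698) = 0.6134
Then solve for n' with r_old = 0.6134, r_target = 0.79: n' = 0.79(1 − 0.6134)/[0.6134(1 − 0.79)] = 2.3710
Total items = 2.3710 × 46 = 109.07, rounded up to 110.

110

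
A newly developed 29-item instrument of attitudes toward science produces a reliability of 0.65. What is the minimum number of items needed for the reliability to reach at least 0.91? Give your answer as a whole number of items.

158

Rearranging the Spearman-Brown formula for n,
n = r_target (1 − r_old) / [ r_old (1 − r_target) ]
n = 0.91 × (1 − 0.65) / [ 0.65 × (1 − 0.91) ]
n = 0.3185 / 0.0585 ≈ 5.4444
5.4444 × 29 = 157.89 → 158 items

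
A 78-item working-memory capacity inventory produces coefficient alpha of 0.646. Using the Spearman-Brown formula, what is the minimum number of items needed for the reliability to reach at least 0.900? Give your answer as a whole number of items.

n = 0.900 × (1 − 0.646) / [ 0.646 × (1 − 0.900) ]
  = 0.318600 / 0.064600 = 4.9319
Items needed = n × 78 = 4.9319 × 78 ≈ 384.69 → round up to 385

385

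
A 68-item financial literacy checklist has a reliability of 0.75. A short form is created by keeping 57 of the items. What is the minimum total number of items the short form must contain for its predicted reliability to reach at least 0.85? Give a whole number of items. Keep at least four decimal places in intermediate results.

Short-form reliability: n = 57/68 = 0.8382; r_57 = n·r/(1+(n−1)r) ≈ 0.7155
Then solve for n' with r_old = 0.7155, r_target = 0.85: n' = 0.85(1 − 0.7155)/[0.7155(1 − 0.85)] = 2.2532
Total items = 2.2532 × 57 = 128.43, rounded up to 129.

129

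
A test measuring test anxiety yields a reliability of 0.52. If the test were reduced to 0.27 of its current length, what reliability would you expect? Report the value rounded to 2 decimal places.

0.23

r_new = (0.27 × 0.52) / (1 + (0.27 − 1) × 0.52)
     = 0.1404 / 0.6204 = 0.2263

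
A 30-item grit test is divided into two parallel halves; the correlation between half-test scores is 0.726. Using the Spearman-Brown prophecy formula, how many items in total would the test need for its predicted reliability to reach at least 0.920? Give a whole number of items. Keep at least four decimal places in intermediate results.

r_full = 2(0.726)/(1 + 0.726) = 0.8413
n = r_tgt(1 − r_full) / [r_full(1 − r_tgt)] = 0.920 × 0.1587 / (0.8413 × 0.080) ≈ 2.1693
Items = 2.1693 × 30 ≈ 65.08 → 66

66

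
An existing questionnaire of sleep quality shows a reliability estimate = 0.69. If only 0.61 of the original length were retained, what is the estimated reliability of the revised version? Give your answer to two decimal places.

0.58

Apply the Spearman-Brown prophecy formula, r' = nr / [1 + (n − 1)r]:
r_new = (0.61 × 0.69) / (1 + (0.61 − 1) × 0.69)
     = 0.4209 / 0.7309 = 0.5759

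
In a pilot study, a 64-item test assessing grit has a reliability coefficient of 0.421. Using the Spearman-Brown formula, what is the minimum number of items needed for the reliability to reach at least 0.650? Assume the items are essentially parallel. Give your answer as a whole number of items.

164

Rearranging the Spearman-Brown formula for n,
n = r*(1 − r) / [ r (1 − r*) ]
n = 0.650 × (1 − 0.421) / [ 0.421 × (1 − 0.650) ]
n = 0.376350 / 0.147350 ≈ 2.5541
So the test needs 2.5541 × 64 ≈ 163.46 items; rounding up, 164.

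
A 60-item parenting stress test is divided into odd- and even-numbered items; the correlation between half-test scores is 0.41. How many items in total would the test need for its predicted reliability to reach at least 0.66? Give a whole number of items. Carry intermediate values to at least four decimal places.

84

r_full = 2(0.41)/(1 + 0.41) = 0.5816
n = r_tgt(1 − r_full) / [r_full(1 − r_tgt)] = 0.66 × 0.4184 / (0.5816 × 0.34) ≈ 1.3965
Items = 1.3965 × 60 ≈ 83.79 → 84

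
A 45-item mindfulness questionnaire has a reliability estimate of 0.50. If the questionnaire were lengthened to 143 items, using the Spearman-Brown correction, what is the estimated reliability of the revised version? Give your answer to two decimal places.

0.76

The new length is 143/45 = 3.1778 times the old.
r_new = (3.1778 × 0.50) / (1 + (3.1778 − 1) × 0.50)
r_new = 1.5889 / 2.0889 ≈ 0.7606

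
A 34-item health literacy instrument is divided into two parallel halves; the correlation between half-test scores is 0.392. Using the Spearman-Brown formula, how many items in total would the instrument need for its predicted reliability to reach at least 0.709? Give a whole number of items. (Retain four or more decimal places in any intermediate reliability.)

65

r_full = 2(0.392)/(1 + 0.392) = 0.5632
n = r_tgt(1 − r_full) / [r_full(1 − r_tgt)] = 0.709 × 0.4368 / (0.5632 × 0.291) ≈ 1.8896
Required items = 1.8896 × 34 = 64.25, so 65 items.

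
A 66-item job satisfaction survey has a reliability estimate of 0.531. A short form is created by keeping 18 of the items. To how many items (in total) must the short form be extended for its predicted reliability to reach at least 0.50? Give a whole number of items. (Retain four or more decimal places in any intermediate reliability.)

First, r for the 18-item form: n = 18/66 = 0.2727, so r_18 = 0.2727·0.531/(1 + (0.2727 − 1)·0.531) = 0.2359
Length factor from the short form to reach 0.50: n' = 0.50(1 − 0.2359) / [0.2359(1 − 0.50)] ≈ 3.2391
Total items = 3.2391 × 18 = 58.30, rounded up to 59.

59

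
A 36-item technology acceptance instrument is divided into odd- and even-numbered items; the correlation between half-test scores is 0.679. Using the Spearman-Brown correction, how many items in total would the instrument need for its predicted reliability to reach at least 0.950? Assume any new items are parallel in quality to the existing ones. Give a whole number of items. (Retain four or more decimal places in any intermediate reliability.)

162

Corrected full-test reliability: r_full = 2 × 0.679 / (1 + 0.679) ≈ 0.8088
n = r_tgt(1 − r_full) / [r_full(1 − r_tgt)] = 0.950 × 0.1912 / (0.8088 × 0.050) ≈ 4.4916
Items = 4.4916 × 36 ≈ 161.70 → 162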